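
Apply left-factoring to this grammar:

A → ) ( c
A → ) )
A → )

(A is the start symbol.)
Left-factoring transforms A → αβ₁ | αβ₂ into A → αA' and A' → β₁ | β₂
(α is the longest common prefix among the alternatives). Repeat until
no nonterminal has two alternatives with a common prefix.

Round 1: A has alternatives sharing prefix ')'. Introduce A': A → ) A'
  Add: A' → ( c
  Add: A' → )
  Add: A' → ε

No remaining common prefixes — done.

Resulting grammar:
A → ) A'
A' → ( c
A' → )
A' → ε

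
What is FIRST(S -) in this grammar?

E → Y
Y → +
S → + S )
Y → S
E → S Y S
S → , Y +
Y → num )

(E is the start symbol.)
{ '+', ',' }

FIRST sets of the non-terminals involved (from the grammar, by fixed-point iteration):
  FIRST(S) = { '+', ',' }

To compute FIRST(S -), process the symbols left to right:
Symbol S is a non-terminal. Add FIRST(S) \ {ε} = { '+', ',' }
S is not nullable (ε ∉ FIRST(S)), so stop here.
FIRST(S -) = { '+', ',' }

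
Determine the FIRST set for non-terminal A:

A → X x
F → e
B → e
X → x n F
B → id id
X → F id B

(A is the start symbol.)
FIRST sets of the other non-terminals involved (by the same procedure, iterated to a fixed point):
  FIRST(X) = { 'e', 'x' }

From A → X x:
  - X is a non-terminal: add FIRST(X) \ {ε} = { 'e', 'x' }
    X is not nullable, so stop

Collecting: FIRST(A) = { 'e', 'x' }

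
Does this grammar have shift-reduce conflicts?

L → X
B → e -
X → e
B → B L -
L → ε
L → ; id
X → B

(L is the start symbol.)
Yes — I0: [L → .] vs [B → . e -]; I2: [L → .] vs [B → . e -]; I5: [X → e .] vs [B → e . -]

A shift-reduce conflict occurs when an LR(0) state has both:
  - a complete (reduce) item [A → α .] (dot at the end), and
  - a shift item [B → β . c γ] (dot before a terminal).

Augment with L' → L and build the canonical LR(0) collection (I0 = CLOSURE({[L' → . L]}), then GOTO on every symbol after a dot until no new states appear). It has 10 states:
  I0: { [B → . B L -], [B → . e -], [L → . ; id], [L → . X], [L → .], [L' → . L], [X → . B], [X → . e] }  — shift, reduce
  I1: { [L → ; . id] }  — shift
  I2: { [B → . B L -], [B → . e -], [B → B . L -], [L → . ; id], [L → . X], [L → .], [X → . B], [X → . e], [X → B .] }  — shift, 2 reduces
  I3: { [L' → L .] }  — accept
  I4: { [L → X .] }  — reduce
  I5: { [B → e . -], [X → e .] }  — shift, reduce
  I6: { [B → e - .] }  — reduce
  I7: { [B → B L . -] }  — shift
  I8: { [B → B L - .] }  — reduce
  I9: { [L → ; id .] }  — reduce

I0 contains reduce item [L → .] and shift items [B → . e -], [L → . ; id], [X → . e] — shift-reduce conflict.
I2 contains reduce items [L → .], [X → B .] and shift items [B → . e -], [L → . ; id], [X → . e] — shift-reduce conflict.
I5 contains reduce item [X → e .] and shift item [B → e . -] — shift-reduce conflict.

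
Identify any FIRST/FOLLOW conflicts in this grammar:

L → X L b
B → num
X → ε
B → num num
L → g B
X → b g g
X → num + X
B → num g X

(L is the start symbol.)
A FIRST/FOLLOW conflict occurs when a non-terminal N has a nullable alternative N → β (β ⇒* ε) and another alternative N → α with FIRST(α) ∩ FOLLOW(N) ≠ ∅: on such a lookahead the parser cannot decide between expanding α and letting N vanish via β.

Nullable non-terminals: X.

X: nullable alternative(s) X → ε; FOLLOW(X) = { $, 'b', 'g', 'num' }
  X → ε: FIRST \ {ε} = { } — this is the only nullable alternative, skip
  X → b g g: FIRST \ {ε} = { 'b' } — overlaps FOLLOW(X) on { 'b' }: CONFLICT
  X → num + X: FIRST \ {ε} = { 'num' } — overlaps FOLLOW(X) on { 'num' }: CONFLICT

B, L have no nullable alternative, so no FIRST/FOLLOW check is needed there.

So the grammar has 2 FIRST/FOLLOW conflicts (marked CONFLICT above).

Answer: Yes. X → b g g with FOLLOW(X) on { 'b' }; X → num '+' X with FOLLOW(X) on { 'num' }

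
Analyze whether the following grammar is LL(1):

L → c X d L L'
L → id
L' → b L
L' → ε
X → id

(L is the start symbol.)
No. Predict set conflict for L': { 'b' }

A grammar is LL(1) if for each non-terminal N with multiple productions, the predict sets of those productions are pairwise disjoint, where PREDICT(N → α) = (FIRST(α) \ {ε}) ∪ (FOLLOW(N) if α ⇒* ε).

Relevant sets:
  FOLLOW(L') = { $, 'b' }

For L:
  PREDICT(L → c X d L L') = { 'c' }
  PREDICT(L → id) = { 'id' }
For L':
  PREDICT(L' → b L) = { 'b' }
  PREDICT(L' → ε) = { $, 'b' }
X has a single production, so nothing to check there.

Conflict found: Predict set conflict for L': { 'b' }
The grammar is NOT LL(1).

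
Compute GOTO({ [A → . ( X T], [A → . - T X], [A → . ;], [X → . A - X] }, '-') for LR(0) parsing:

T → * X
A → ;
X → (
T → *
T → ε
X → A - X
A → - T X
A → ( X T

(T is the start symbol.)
{ [A → - . T X], [T → . * X], [T → . *], [T → .] }

GOTO(I, '-') = CLOSURE({ [A → αX.β] : [A → α.Xβ] ∈ I, X = '-' })

Items with dot before '-', with the dot advanced:
  [A → . - T X] → [A → - . T X]
Closure of the advanced items:
  [A → - . T X] has the dot before T: add [T → . * X], [T → . *], [T → .]

GOTO = { [A → - . T X], [T → . * X], [T → . *], [T → .] }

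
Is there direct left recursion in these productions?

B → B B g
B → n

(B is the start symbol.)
B → B B g: LEFT RECURSIVE (starts with B)
B → n: starts with n

The grammar has direct left recursion on: B.

Answer: Yes, B is left-recursive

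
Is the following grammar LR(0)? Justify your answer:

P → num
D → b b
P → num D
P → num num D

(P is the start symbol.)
Augment with P' → P and build the canonical LR(0) collection (I0 = CLOSURE({[P' → . P]}), then GOTO on every symbol after a dot until no new states appear). It has 8 states:
  I0: { [P → . num D], [P → . num num D], [P → . num], [P' → . P] }  — shift
  I1: { [P' → P .] }  — accept
  I2: { [D → . b b], [P → num . D], [P → num . num D], [P → num .] }  — shift, reduce
  I3: { [P → num D .] }  — reduce
  I4: { [D → b . b] }  — shift
  I5: { [D → . b b], [P → num num . D] }  — shift
  I6: { [P → num num D .] }  — reduce
  I7: { [D → b b .] }  — reduce

Conflict in state I2:
  Shift-reduce conflict between [P → num .] and [D → . b b]
So the grammar is NOT LR(0).

Answer: No. Shift-reduce conflict between [P → num .] and [D → . b b]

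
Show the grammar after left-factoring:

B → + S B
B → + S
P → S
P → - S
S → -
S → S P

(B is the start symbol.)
Left-factoring transforms A → αβ₁ | αβ₂ into A → αA' and A' → β₁ | β₂
(α is the longest common prefix among the alternatives). Repeat until
no nonterminal has two alternatives with a common prefix.

Round 1: B has alternatives sharing prefix '+ S'. Introduce B': B → + S B'
  Add: B' → B
  Add: B' → ε

No remaining common prefixes — done.

Resulting grammar:
B → + S B'
B' → B
B' → ε
P → S
P → - S
S → -
S → S P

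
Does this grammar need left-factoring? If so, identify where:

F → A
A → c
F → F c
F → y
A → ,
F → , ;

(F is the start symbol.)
Left-factoring is needed when two productions for the same non-terminal
share a common prefix on the right-hand side.

Productions for F:
  F → A
  F → F c
  F → y
  F → , ;
Productions for A:
  A → c
  A → ,

No common prefixes found.

Answer: No, left-factoring is not needed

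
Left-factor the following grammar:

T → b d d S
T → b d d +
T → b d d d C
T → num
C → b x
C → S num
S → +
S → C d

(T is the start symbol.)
Left-factoring transforms A → αβ₁ | αβ₂ into A → αA' and A' → β₁ | β₂
(α is the longest common prefix among the alternatives). Repeat until
no nonterminal has two alternatives with a common prefix.

Round 1: T has alternatives sharing prefix 'b d d'. Introduce T': T → b d d T'
  Add: T' → S
  Add: T' → +
  Add: T' → d C

No remaining common prefixes — done.

Resulting grammar:
T → b d d T'
T' → S
T' → +
T' → d C
T → num
C → b x
C → S num
S → +
S → C d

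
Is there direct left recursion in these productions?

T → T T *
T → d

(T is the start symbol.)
Yes, T is left-recursive

Direct left recursion occurs when N → N α for some non-terminal N (the right-hand side begins with the left-hand side itself).

T → T T *: LEFT RECURSIVE (starts with T)
T → d: starts with d

The grammar has direct left recursion on: T.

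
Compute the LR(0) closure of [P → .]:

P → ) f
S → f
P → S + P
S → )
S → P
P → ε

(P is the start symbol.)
To compute CLOSURE, for each item [A → α.Bβ] where B is a non-terminal, add [B → .γ] for all productions B → γ; repeat for the newly added items until nothing changes.

Start with: [P → .]
The dot is at the end, so nothing is added.

CLOSURE = { [P → .] }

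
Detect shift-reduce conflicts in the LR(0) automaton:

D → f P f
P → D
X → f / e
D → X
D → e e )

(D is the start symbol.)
No shift-reduce conflicts

A shift-reduce conflict occurs when an LR(0) state has both:
  - a complete (reduce) item [A → α .] (dot at the end), and
  - a shift item [B → β . c γ] (dot before a terminal).

Augment with D' → D and build the canonical LR(0) collection (I0 = CLOSURE({[D' → . D]}), then GOTO on every symbol after a dot until no new states appear). It has 12 states:
  I0: { [D → . X], [D → . e e )], [D → . f P f], [D' → . D], [X → . f / e] }  — shift
  I1: { [D' → D .] }  — accept
  I2: { [D → X .] }  — reduce
  I3: { [D → e . e )] }  — shift
  I4: { [D → . X], [D → . e e )], [D → . f P f], [D → f . P f], [P → . D], [X → . f / e], [X → f . / e] }  — shift
  I5: { [X → f / . e] }  — shift
  I6: { [P → D .] }  — reduce
  I7: { [D → f P . f] }  — shift
  I8: { [D → f P f .] }  — reduce
  I9: { [X → f / e .] }  — reduce
  I10: { [D → e e . )] }  — shift
  I11: { [D → e e ) .] }  — reduce

No state contains both a complete item and a shift item.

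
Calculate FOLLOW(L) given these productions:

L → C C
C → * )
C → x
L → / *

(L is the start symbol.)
To compute FOLLOW(L), find every occurrence of L on a right-hand side N → α L β: add FIRST(β) \ {ε}, and if β is empty or nullable also add FOLLOW(N). Iterate to a fixed point.

L is the start symbol, so $ ∈ FOLLOW(L).
L does not occur on any right-hand side.

Taking the union: FOLLOW(L) = { $ }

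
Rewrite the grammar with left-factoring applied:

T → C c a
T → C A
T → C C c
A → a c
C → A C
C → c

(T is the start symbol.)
Left-factoring transforms A → αβ₁ | αβ₂ into A → αA' and A' → β₁ | β₂
(α is the longest common prefix among the alternatives). Repeat until
no nonterminal has two alternatives with a common prefix.

Round 1: T has alternatives sharing prefix 'C'. Introduce T': T → C T'
  Add: T' → c a
  Add: T' → A
  Add: T' → C c

No remaining common prefixes — done.

Resulting grammar:
T → C T'
T' → c a
T' → A
T' → C c
A → a c
C → A C
C → c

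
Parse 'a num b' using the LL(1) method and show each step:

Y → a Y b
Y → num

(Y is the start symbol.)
LL(1) parsing maintains a stack (initially the start symbol over $) and the input. At each step: if the stack top is a terminal, match it against the current input token; if it is a non-terminal N, replace it with the RHS of M[N, lookahead] (the unique production whose predict set contains the lookahead).

Stack is shown with the top on the left.

Stack    Input      Action
--------------------------
Y $      a num b $  output Y → a Y b
a Y b $  a num b $  match 'a'
Y b $    num b $    output Y → num
num b $  num b $    match 'num'
b $      b $        match 'b'
$        $          accept

The string is accepted.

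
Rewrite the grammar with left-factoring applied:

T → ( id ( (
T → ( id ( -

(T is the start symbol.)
Left-factoring transforms A → αβ₁ | αβ₂ into A → αA' and A' → β₁ | β₂
(α is the longest common prefix among the alternatives). Repeat until
no nonterminal has two alternatives with a common prefix.

Round 1: T has alternatives sharing prefix '( id ('. Introduce T': T → ( id ( T'
  Add: T' → (
  Add: T' → -

No remaining common prefixes — done.

Resulting grammar:
T → ( id ( T'
T' → (
T' → -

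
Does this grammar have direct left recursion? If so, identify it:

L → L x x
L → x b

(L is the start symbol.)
Direct left recursion occurs when N → N α for some non-terminal N (the right-hand side begins with the left-hand side itself).

L → L x x: LEFT RECURSIVE (starts with L)
L → x b: starts with x

The grammar has direct left recursion on: L.

Answer: Yes, L is left-recursive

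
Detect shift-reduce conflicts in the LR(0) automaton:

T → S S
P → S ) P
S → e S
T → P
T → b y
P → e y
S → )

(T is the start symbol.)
Augment with T' → T and build the canonical LR(0) collection (I0 = CLOSURE({[T' → . T]}), then GOTO on every symbol after a dot until no new states appear). It has 16 states:
  I0: { [P → . S ) P], [P → . e y], [S → . )], [S → . e S], [T → . P], [T → . S S], [T → . b y], [T' → . T] }  — shift
  I1: { [S → ) .] }  — reduce
  I2: { [T → P .] }  — reduce
  I3: { [P → S . ) P], [S → . )], [S → . e S], [T → S . S] }  — shift
  I4: { [T' → T .] }  — accept
  I5: { [T → b . y] }  — shift
  I6: { [P → e . y], [S → . )], [S → . e S], [S → e . S] }  — shift
  I7: { [S → e S .] }  — reduce
  I8: { [S → . )], [S → . e S], [S → e . S] }  — shift
  I9: { [P → e y .] }  — reduce
  I10: { [T → b y .] }  — reduce
  I11: { [P → . S ) P], [P → . e y], [P → S ) . P], [S → ) .], [S → . )], [S → . e S] }  — shift, reduce
  I12: { [T → S S .] }  — reduce
  I13: { [P → S ) P .] }  — reduce
  I14: { [P → S . ) P] }  — shift
  I15: { [P → . S ) P], [P → . e y], [P → S ) . P], [S → . )], [S → . e S] }  — shift

I11 contains reduce item [S → ) .] and shift items [P → . e y], [S → . )], [S → . e S] — shift-reduce conflict.

Answer: Yes — I11: [S → ) .] vs [P → . e y]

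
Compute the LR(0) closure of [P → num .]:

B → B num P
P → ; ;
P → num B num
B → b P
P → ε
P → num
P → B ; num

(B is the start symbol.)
Start with: [P → num .]
The dot is at the end, so nothing is added.

CLOSURE = { [P → num .] }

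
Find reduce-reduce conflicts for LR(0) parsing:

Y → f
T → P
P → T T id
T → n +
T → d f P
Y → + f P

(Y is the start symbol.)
Augment with Y' → Y and build the canonical LR(0) collection (I0 = CLOSURE({[Y' → . Y]}), then GOTO on every symbol after a dot until no new states appear). It has 15 states:
  I0: { [Y → . + f P], [Y → . f], [Y' → . Y] }  — shift
  I1: { [Y → + . f P] }  — shift
  I2: { [Y' → Y .] }  — accept
  I3: { [Y → f .] }  — reduce
  I4: { [P → . T T id], [T → . P], [T → . d f P], [T → . n +], [Y → + f . P] }  — shift
  I5: { [T → P .], [Y → + f P .] }  — 2 reduces
  I6: { [P → . T T id], [P → T . T id], [T → . P], [T → . d f P], [T → . n +] }  — shift
  I7: { [T → d . f P] }  — shift
  I8: { [T → n . +] }  — shift
  I9: { [T → n + .] }  — reduce
  I10: { [P → . T T id], [T → . P], [T → . d f P], [T → . n +], [T → d f . P] }  — shift
  I11: { [T → P .], [T → d f P .] }  — 2 reduces
  I12: { [T → P .] }  — reduce
  I13: { [P → . T T id], [P → T . T id], [P → T T . id], [T → . P], [T → . d f P], [T → . n +] }  — shift
  I14: { [P → T T id .] }  — reduce

I5 contains complete items [T → P .], [Y → + f P .] — reduce-reduce conflict.
I11 contains complete items [T → P .], [T → d f P .] — reduce-reduce conflict.

Answer: Yes — I5: [T → P .] vs [Y → + f P .]; I11: [T → P .] vs [T → d f P .]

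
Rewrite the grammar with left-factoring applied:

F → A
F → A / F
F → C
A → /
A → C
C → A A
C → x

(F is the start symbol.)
F → A F'
F' → ε
F' → / F
F → C
A → /
A → C
C → A A
C → x

Left-factoring transforms A → αβ₁ | αβ₂ into A → αA' and A' → β₁ | β₂
(α is the longest common prefix among the alternatives). Repeat until
no nonterminal has two alternatives with a common prefix.

Round 1: F has alternatives sharing prefix 'A'. Introduce F': F → A F'
  Add: F' → ε
  Add: F' → / F

No remaining common prefixes — done.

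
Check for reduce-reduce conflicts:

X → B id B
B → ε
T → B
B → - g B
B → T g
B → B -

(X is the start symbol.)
Yes — I8: [T → B .] vs [X → B id B .]; I10: [B → - g B .] vs [T → B .]

A reduce-reduce conflict occurs when an LR(0) state has two complete items [A → α .] and [B → β .] — both call for a reduction, and with no lookahead the parser cannot choose between them.

Augment with X' → X and build the canonical LR(0) collection (I0 = CLOSURE({[X' → . X]}), then GOTO on every symbol after a dot until no new states appear). It has 11 states:
  I0: { [B → . - g B], [B → . B -], [B → . T g], [B → .], [T → . B], [X → . B id B], [X' → . X] }  — shift, reduce
  I1: { [B → - . g B] }  — shift
  I2: { [B → B . -], [T → B .], [X → B . id B] }  — shift, reduce
  I3: { [B → T . g] }  — shift
  I4: { [X' → X .] }  — accept
  I5: { [B → T g .] }  — reduce
  I6: { [B → B - .] }  — reduce
  I7: { [B → . - g B], [B → . B -], [B → . T g], [B → .], [T → . B], [X → B id . B] }  — shift, reduce
  I8: { [B → B . -], [T → B .], [X → B id B .] }  — shift, 2 reduces
  I9: { [B → - g . B], [B → . - g B], [B → . B -], [B → . T g], [B → .], [T → . B] }  — shift, reduce
  I10: { [B → - g B .], [B → B . -], [T → B .] }  — shift, 2 reduces

I8 contains complete items [T → B .], [X → B id B .] — reduce-reduce conflict.
I10 contains complete items [B → - g B .], [T → B .] — reduce-reduce conflict.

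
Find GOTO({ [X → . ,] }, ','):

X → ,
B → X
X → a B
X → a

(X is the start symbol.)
GOTO(I, ',') = CLOSURE({ [A → αX.β] : [A → α.Xβ] ∈ I, X = ',' })

Items with dot before ',', with the dot advanced:
  [X → . ,] → [X → , .]
Closure adds nothing (no advanced item has the dot before a non-terminal).

GOTO = { [X → , .] }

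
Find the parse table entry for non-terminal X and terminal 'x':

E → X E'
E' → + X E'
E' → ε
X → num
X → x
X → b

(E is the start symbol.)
To find M[X, 'x'], we find productions for X where 'x' is in the predict set (PREDICT(N → α) = (FIRST(α) \ {ε}) ∪ (FOLLOW(N) if α ⇒* ε)).

X → num: PREDICT = { 'num' }
X → x: PREDICT = { 'x' }
  'x' is in predict set, so this production goes in M[X, 'x']
X → b: PREDICT = { 'b' }

M[X, 'x'] = X → x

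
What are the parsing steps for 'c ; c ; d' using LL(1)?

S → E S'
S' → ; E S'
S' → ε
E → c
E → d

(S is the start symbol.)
LL(1) parsing maintains a stack (initially the start symbol over $) and the input. At each step: if the stack top is a terminal, match it against the current input token; if it is a non-terminal N, replace it with the RHS of M[N, lookahead] (the unique production whose predict set contains the lookahead).

Stack is shown with the top on the left.

Stack     Input        Action
-----------------------------
S $       c ; c ; d $  output S → E S'
E S' $    c ; c ; d $  output E → c
c S' $    c ; c ; d $  match 'c'
S' $      ; c ; d $    output S' → ; E S'
; E S' $  ; c ; d $    match ';'
E S' $    c ; d $      output E → c
c S' $    c ; d $      match 'c'
S' $      ; d $        output S' → ; E S'
; E S' $  ; d $        match ';'
E S' $    d $          output E → d
d S' $    d $          match 'd'
S' $      $            output S' → ε
$         $            accept

The string is accepted.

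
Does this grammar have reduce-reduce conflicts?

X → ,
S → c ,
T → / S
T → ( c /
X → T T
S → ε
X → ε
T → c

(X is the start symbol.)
No reduce-reduce conflicts

A reduce-reduce conflict occurs when an LR(0) state has two complete items [A → α .] and [B → β .] — both call for a reduction, and with no lookahead the parser cannot choose between them.

Augment with X' → X and build the canonical LR(0) collection (I0 = CLOSURE({[X' → . X]}), then GOTO on every symbol after a dot until no new states appear). It has 13 states:
  I0: { [T → . ( c /], [T → . / S], [T → . c], [X → . ,], [X → . T T], [X → .], [X' → . X] }  — shift, reduce
  I1: { [T → ( . c /] }  — shift
  I2: { [X → , .] }  — reduce
  I3: { [S → . c ,], [S → .], [T → / . S] }  — shift, reduce
  I4: { [T → . ( c /], [T → . / S], [T → . c], [X → T . T] }  — shift
  I5: { [X' → X .] }  — accept
  I6: { [T → c .] }  — reduce
  I7: { [X → T T .] }  — reduce
  I8: { [T → / S .] }  — reduce
  I9: { [S → c . ,] }  — shift
  I10: { [S → c , .] }  — reduce
  I11: { [T → ( c . /] }  — shift
  I12: { [T → ( c / .] }  — reduce

No state contains more than one complete item.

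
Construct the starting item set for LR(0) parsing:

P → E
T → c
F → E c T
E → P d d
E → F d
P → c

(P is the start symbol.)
First, augment the grammar with P' → P
I₀ = CLOSURE({ [P' → . P] }):
  [P' → . P] has the dot before P: add [P → . E], [P → . c]
  [P → . E] has the dot before E: add [E → . P d d], [E → . F d]
  [E → . F d] has the dot before F: add [F → . E c T]
No further items can be added.

I₀ = { [E → . F d], [E → . P d d], [F → . E c T], [P → . E], [P → . c], [P' → . P] }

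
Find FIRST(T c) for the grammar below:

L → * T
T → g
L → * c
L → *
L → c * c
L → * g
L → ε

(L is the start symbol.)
{ 'g' }

FIRST sets of the non-terminals involved (from the grammar, by fixed-point iteration):
  FIRST(T) = { 'g' }

To compute FIRST(T c), process the symbols left to right:
Symbol T is a non-terminal. Add FIRST(T) \ {ε} = { 'g' }
T is not nullable (ε ∉ FIRST(T)), so stop here.
FIRST(T c) = { 'g' }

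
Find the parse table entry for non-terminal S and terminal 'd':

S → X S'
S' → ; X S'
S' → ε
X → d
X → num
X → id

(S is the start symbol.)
To find M[S, 'd'], we find productions for S where 'd' is in the predict set (PREDICT(N → α) = (FIRST(α) \ {ε}) ∪ (FOLLOW(N) if α ⇒* ε)).

Relevant sets:
  FIRST(X) = { 'd', 'id', 'num' }

S → X S': PREDICT = { 'd', 'id', 'num' }
  'd' is in predict set, so this production goes in M[S, 'd']

M[S, 'd'] = S → X S'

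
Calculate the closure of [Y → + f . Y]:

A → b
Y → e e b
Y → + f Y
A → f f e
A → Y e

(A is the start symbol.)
To compute CLOSURE, for each item [A → α.Bβ] where B is a non-terminal, add [B → .γ] for all productions B → γ; repeat for the newly added items until nothing changes.

Start with: [Y → + f . Y]
  [Y → + f . Y] has the dot before Y: add [Y → . e e b], [Y → . + f Y]
No further items can be added.

CLOSURE = { [Y → + f . Y], [Y → . + f Y], [Y → . e e b] }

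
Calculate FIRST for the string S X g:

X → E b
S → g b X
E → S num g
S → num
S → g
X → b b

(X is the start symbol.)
{ 'g', 'num' }

FIRST sets of the non-terminals involved (from the grammar, by fixed-point iteration):
  FIRST(S) = { 'g', 'num' }

To compute FIRST(S X g), process the symbols left to right:
Symbol S is a non-terminal. Add FIRST(S) \ {ε} = { 'g', 'num' }
S is not nullable (ε ∉ FIRST(S)), so stop here.
FIRST(S X g) = { 'g', 'num' }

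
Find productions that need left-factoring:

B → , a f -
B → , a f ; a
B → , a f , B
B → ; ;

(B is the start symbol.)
Left-factoring is needed when two productions for the same non-terminal
share a common prefix on the right-hand side.

Productions for B:
  B → , a f -
  B → , a f ; a
  B → , a f , B
  B → ; ;

Found common prefix ', a f' in productions for B

Answer: Yes, B has productions with common prefix ', a f'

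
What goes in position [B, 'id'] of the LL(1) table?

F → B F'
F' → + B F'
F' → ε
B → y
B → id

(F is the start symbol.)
To find M[B, 'id'], we find productions for B where 'id' is in the predict set (PREDICT(N → α) = (FIRST(α) \ {ε}) ∪ (FOLLOW(N) if α ⇒* ε)).

B → y: PREDICT = { 'y' }
B → id: PREDICT = { 'id' }
  'id' is in predict set, so this production goes in M[B, 'id']

M[B, 'id'] = B → id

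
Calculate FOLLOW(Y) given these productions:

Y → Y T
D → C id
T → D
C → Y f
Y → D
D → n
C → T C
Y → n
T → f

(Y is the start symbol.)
To compute FOLLOW(Y), find every occurrence of Y on a right-hand side N → α Y β: add FIRST(β) \ {ε}, and if β is empty or nullable also add FOLLOW(N). Iterate to a fixed point.

Y is the start symbol, so $ ∈ FOLLOW(Y).
In Y → Y T: Y is followed by T, add FIRST(T) \ {ε} = { 'f', 'n' }
In C → Y f: Y is followed by f, add FIRST(f) \ {ε} = { 'f' }

Taking the union: FOLLOW(Y) = { $, 'f', 'n' }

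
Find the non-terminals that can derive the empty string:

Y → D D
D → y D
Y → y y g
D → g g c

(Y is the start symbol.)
There are no ε-productions, so no non-terminal can derive ε.
No non-terminals are nullable.

Answer: None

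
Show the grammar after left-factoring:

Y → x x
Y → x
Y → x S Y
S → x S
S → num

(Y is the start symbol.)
Y → x Y'
Y' → x
Y' → ε
Y' → S Y
S → x S
S → num

Left-factoring transforms A → αβ₁ | αβ₂ into A → αA' and A' → β₁ | β₂
(α is the longest common prefix among the alternatives). Repeat until
no nonterminal has two alternatives with a common prefix.

Round 1: Y has alternatives sharing prefix 'x'. Introduce Y': Y → x Y'
  Add: Y' → x
  Add: Y' → ε
  Add: Y' → S Y

No remaining common prefixes — done.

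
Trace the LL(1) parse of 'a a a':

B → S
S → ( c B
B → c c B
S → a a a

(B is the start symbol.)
Stack is shown with the top on the left.

Stack    Input    Action
------------------------
B $      a a a $  output B → S
S $      a a a $  output S → a a a
a a a $  a a a $  match 'a'
a a $    a a $    match 'a'
a $      a $      match 'a'
$        $        accept

The string is accepted.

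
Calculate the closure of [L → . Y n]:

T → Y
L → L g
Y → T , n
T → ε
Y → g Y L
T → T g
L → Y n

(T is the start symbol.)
Start with: [L → . Y n]
  [L → . Y n] has the dot before Y: add [Y → . T , n], [Y → . g Y L]
  [Y → . T , n] has the dot before T: add [T → . Y], [T → .], [T → . T g]
No further items can be added.

CLOSURE = { [L → . Y n], [T → . T g], [T → . Y], [T → .], [Y → . T , n], [Y → . g Y L] }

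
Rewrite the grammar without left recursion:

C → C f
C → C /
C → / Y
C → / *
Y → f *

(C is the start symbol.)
C is directly left-recursive. The standard transformation for
  A → A α₁ | ... | A α_m | β₁ | ... | β_n
is
  A  → β₁ A' | ... | β_n A'
  A' → α₁ A' | ... | α_m A' | ε

C → / Y becomes C → / Y C'
C → / * becomes C → / * C'
C → C f becomes C' → f C'
C → C / becomes C' → / C'
Add C' → ε

Productions for other non-terminals are unchanged:
  Y → f *

Resulting grammar:
C → / Y C'
C → / * C'
C' → f C'
C' → / C'
C' → ε
Y → f *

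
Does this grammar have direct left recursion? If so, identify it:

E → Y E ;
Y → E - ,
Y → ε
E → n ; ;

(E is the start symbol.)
Direct left recursion occurs when N → N α for some non-terminal N (the right-hand side begins with the left-hand side itself).

E → Y E ;: starts with Y
Y → E - ,: starts with E
Y → ε: starts with ε
E → n ; ;: starts with n

No direct left recursion found.

Answer: No direct left recursion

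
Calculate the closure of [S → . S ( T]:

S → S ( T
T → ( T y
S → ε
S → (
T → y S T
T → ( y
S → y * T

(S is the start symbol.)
Start with: [S → . S ( T]
  [S → . S ( T] has the dot before S: add [S → .], [S → . (], [S → . y * T]
No further items can be added.

CLOSURE = { [S → . (], [S → . S ( T], [S → . y * T], [S → .] }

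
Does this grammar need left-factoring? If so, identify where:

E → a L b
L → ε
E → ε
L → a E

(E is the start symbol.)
Left-factoring is needed when two productions for the same non-terminal
share a common prefix on the right-hand side.

Productions for E:
  E → a L b
  E → ε
Productions for L:
  L → ε
  L → a E

No common prefixes found.

Answer: No, left-factoring is not needed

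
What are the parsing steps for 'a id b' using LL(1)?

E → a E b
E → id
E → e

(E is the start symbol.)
LL(1) parsing maintains a stack (initially the start symbol over $) and the input. At each step: if the stack top is a terminal, match it against the current input token; if it is a non-terminal N, replace it with the RHS of M[N, lookahead] (the unique production whose predict set contains the lookahead).

Stack is shown with the top on the left.

Stack    Input     Action
-------------------------
E $      a id b $  output E → a E b
a E b $  a id b $  match 'a'
E b $    id b $    output E → id
id b $   id b $    match 'id'
b $      b $       match 'b'
$        $         accept

The string is accepted.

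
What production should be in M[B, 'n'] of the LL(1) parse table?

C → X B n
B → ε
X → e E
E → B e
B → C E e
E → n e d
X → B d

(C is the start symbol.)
To find M[B, 'n'], we find productions for B where 'n' is in the predict set (PREDICT(N → α) = (FIRST(α) \ {ε}) ∪ (FOLLOW(N) if α ⇒* ε)).

Relevant sets:
  FIRST(C) = { 'd', 'e' }
  FOLLOW(B) = { 'd', 'e', 'n' }

B → ε: PREDICT = { 'd', 'e', 'n' }
  'n' is in predict set, so this production goes in M[B, 'n']
B → C E e: PREDICT = { 'd', 'e' }

M[B, 'n'] = B → ε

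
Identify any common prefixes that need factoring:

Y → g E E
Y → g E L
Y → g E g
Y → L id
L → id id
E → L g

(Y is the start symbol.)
Left-factoring is needed when two productions for the same non-terminal
share a common prefix on the right-hand side.

Productions for Y:
  Y → g E E
  Y → g E L
  Y → g E g
  Y → L id

Found common prefix 'g E' in productions for Y

Answer: Yes, Y has productions with common prefix 'g E'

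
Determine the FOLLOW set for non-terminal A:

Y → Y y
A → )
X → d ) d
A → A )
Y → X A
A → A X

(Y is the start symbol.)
To compute FOLLOW(A), find every occurrence of A on a right-hand side N → α A β: add FIRST(β) \ {ε}, and if β is empty or nullable also add FOLLOW(N). Iterate to a fixed point.

In A → A ): A is followed by ')', add FIRST(')') \ {ε} = { ')' }
In Y → X A: A is at the end, add FOLLOW(Y)
In A → A X: A is followed by X, add FIRST(X) \ {ε} = { 'd' }

The FOLLOW sets referred to above (computed the same way, to a fixed point):
  FOLLOW(Y) = { $, 'y' }

Taking the union: FOLLOW(A) = { $, ')', 'd', 'y' }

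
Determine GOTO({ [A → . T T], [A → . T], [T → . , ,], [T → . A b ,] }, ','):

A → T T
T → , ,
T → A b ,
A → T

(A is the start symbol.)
GOTO(I, ',') = CLOSURE({ [A → αX.β] : [A → α.Xβ] ∈ I, X = ',' })

Items with dot before ',', with the dot advanced:
  [T → . , ,] → [T → , . ,]
Closure adds nothing (no advanced item has the dot before a non-terminal).

GOTO = { [T → , . ,] }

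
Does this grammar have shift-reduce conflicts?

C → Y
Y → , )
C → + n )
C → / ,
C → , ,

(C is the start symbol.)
No shift-reduce conflicts

A shift-reduce conflict occurs when an LR(0) state has both:
  - a complete (reduce) item [A → α .] (dot at the end), and
  - a shift item [B → β . c γ] (dot before a terminal).

Augment with C' → C and build the canonical LR(0) collection (I0 = CLOSURE({[C' → . C]}), then GOTO on every symbol after a dot until no new states appear). It has 11 states:
  I0: { [C → . + n )], [C → . , ,], [C → . / ,], [C → . Y], [C' → . C], [Y → . , )] }  — shift
  I1: { [C → + . n )] }  — shift
  I2: { [C → , . ,], [Y → , . )] }  — shift
  I3: { [C → / . ,] }  — shift
  I4: { [C' → C .] }  — accept
  I5: { [C → Y .] }  — reduce
  I6: { [C → / , .] }  — reduce
  I7: { [Y → , ) .] }  — reduce
  I8: { [C → , , .] }  — reduce
  I9: { [C → + n . )] }  — shift
  I10: { [C → + n ) .] }  — reduce

No state contains both a complete item and a shift item.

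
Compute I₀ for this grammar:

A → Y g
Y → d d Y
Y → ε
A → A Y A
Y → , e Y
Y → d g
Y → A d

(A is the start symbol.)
{ [A → . A Y A], [A → . Y g], [A' → . A], [Y → . , e Y], [Y → . A d], [Y → . d d Y], [Y → . d g], [Y → .] }

First, augment the grammar with A' → A
I₀ = CLOSURE({ [A' → . A] }):
  [A' → . A] has the dot before A: add [A → . Y g], [A → . A Y A]
  [A → . Y g] has the dot before Y: add [Y → . d d Y], [Y → .], [Y → . , e Y], [Y → . d g], [Y → . A d]
No further items can be added.

I₀ = { [A → . A Y A], [A → . Y g], [A' → . A], [Y → . , e Y], [Y → . A d], [Y → . d d Y], [Y → . d g], [Y → .] }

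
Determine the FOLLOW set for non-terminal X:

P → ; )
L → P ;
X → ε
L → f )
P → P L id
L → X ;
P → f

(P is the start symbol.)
To compute FOLLOW(X), find every occurrence of X on a right-hand side N → α X β: add FIRST(β) \ {ε}, and if β is empty or nullable also add FOLLOW(N). Iterate to a fixed point.

In L → X ;: X is followed by ';', add FIRST(';') \ {ε} = { ';' }

Taking the union: FOLLOW(X) = { ';' }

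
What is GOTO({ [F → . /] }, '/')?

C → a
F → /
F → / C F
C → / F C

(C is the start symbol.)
GOTO(I, '/') = CLOSURE({ [A → αX.β] : [A → α.Xβ] ∈ I, X = '/' })

Items with dot before '/', with the dot advanced:
  [F → . /] → [F → / .]
Closure adds nothing (no advanced item has the dot before a non-terminal).

GOTO = { [F → / .] }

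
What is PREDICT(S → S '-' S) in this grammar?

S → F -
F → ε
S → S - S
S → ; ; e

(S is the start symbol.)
{ '-', ';' }

PREDICT(S → S '-' S) = (FIRST(RHS) \ {ε}) ∪ (FOLLOW(S) if ε ∈ FIRST(RHS), i.e. RHS ⇒* ε)
FIRST(S) = { '-', ';' }
FIRST(S '-' S) = { '-', ';' }
ε ∉ FIRST(S '-' S), so FOLLOW(S) is not added.
PREDICT(S → S '-' S) = { '-', ';' }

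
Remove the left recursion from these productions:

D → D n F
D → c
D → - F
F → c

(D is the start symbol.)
D is directly left-recursive. The standard transformation for
  A → A α₁ | ... | A α_m | β₁ | ... | β_n
is
  A  → β₁ A' | ... | β_n A'
  A' → α₁ A' | ... | α_m A' | ε

D → c becomes D → c D'
D → - F becomes D → - F D'
D → D n F becomes D' → n F D'
Add D' → ε

Productions for other non-terminals are unchanged:
  F → c

Resulting grammar:
D → c D'
D → - F D'
D' → n F D'
D' → ε
F → c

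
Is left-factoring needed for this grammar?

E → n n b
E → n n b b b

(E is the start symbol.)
Yes, E has productions with common prefix 'n n b'

Left-factoring is needed when two productions for the same non-terminal
share a common prefix on the right-hand side.

Productions for E:
  E → n n b
  E → n n b b b

Found common prefix 'n n b' in productions for E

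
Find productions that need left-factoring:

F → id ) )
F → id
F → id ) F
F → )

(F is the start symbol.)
Yes, F has productions with common prefix 'id'

Left-factoring is needed when two productions for the same non-terminal
share a common prefix on the right-hand side.

Productions for F:
  F → id ) )
  F → id
  F → id ) F
  F → )

Found common prefix 'id' in productions for F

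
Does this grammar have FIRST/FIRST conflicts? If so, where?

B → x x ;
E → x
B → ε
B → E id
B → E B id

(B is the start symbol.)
FIRST sets of the non-terminals at (or reachable through a nullable prefix from) the front of some alternative:
  FIRST(E) = { 'x' }

Productions for B:
  B → x x ;: FIRST = { 'x' }
  B → ε: FIRST = { ε }
  B → E id: FIRST = { 'x' }
  B → E B id: FIRST = { 'x' }
E has only one production, so no FIRST/FIRST conflict is possible there.

Conflict for B: B → x x ; and B → E id
  Overlap: { 'x' }
Conflict for B: B → x x ; and B → E B id
  Overlap: { 'x' }
Conflict for B: B → E id and B → E B id
  Overlap: { 'x' }

Answer: Yes. B → x x ';' / B → E id on { 'x' }; B → x x ';' / B → E B id on { 'x' }; B → E id / B → E B id on { 'x' }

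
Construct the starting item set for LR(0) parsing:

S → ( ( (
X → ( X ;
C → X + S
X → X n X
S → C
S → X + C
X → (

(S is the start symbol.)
{ [C → . X + S], [S → . ( ( (], [S → . C], [S → . X + C], [S' → . S], [X → . ( X ;], [X → . (], [X → . X n X] }

First, augment the grammar with S' → S
I₀ = CLOSURE({ [S' → . S] }):
  [S' → . S] has the dot before S: add [S → . ( ( (], [S → . C], [S → . X + C]
  [S → . C] has the dot before C: add [C → . X + S]
  [S → . X + C] has the dot before X: add [X → . ( X ;], [X → . X n X], [X → . (]
No further items can be added.

I₀ = { [C → . X + S], [S → . ( ( (], [S → . C], [S → . X + C], [S' → . S], [X → . ( X ;], [X → . (], [X → . X n X] }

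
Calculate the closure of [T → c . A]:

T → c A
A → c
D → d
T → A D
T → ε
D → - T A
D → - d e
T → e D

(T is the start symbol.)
{ [A → . c], [T → c . A] }

Start with: [T → c . A]
  [T → c . A] has the dot before A: add [A → . c]
No further items can be added.

CLOSURE = { [A → . c], [T → c . A] }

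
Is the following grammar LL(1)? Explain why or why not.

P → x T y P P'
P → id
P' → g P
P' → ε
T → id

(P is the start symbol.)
Relevant sets:
  FOLLOW(P') = { $, 'g' }

For P:
  PREDICT(P → x T y P P') = { 'x' }
  PREDICT(P → id) = { 'id' }
For P':
  PREDICT(P' → g P) = { 'g' }
  PREDICT(P' → ε) = { $, 'g' }
T has a single production, so nothing to check there.

Conflict found: Predict set conflict for P': { 'g' }
The grammar is NOT LL(1).

Answer: No. Predict set conflict for P': { 'g' }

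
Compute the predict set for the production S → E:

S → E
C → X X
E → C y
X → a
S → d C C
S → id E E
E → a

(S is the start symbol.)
{ 'a' }

PREDICT(S → E) = (FIRST(RHS) \ {ε}) ∪ (FOLLOW(S) if ε ∈ FIRST(RHS), i.e. RHS ⇒* ε)
FIRST(E) = { 'a' }
FIRST(E) = { 'a' }
ε ∉ FIRST(E), so FOLLOW(S) is not added.
PREDICT(S → E) = { 'a' }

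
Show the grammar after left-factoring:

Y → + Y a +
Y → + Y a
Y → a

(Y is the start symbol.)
Y → + Y a Y'
Y' → +
Y' → ε
Y → a

Left-factoring transforms A → αβ₁ | αβ₂ into A → αA' and A' → β₁ | β₂
(α is the longest common prefix among the alternatives). Repeat until
no nonterminal has two alternatives with a common prefix.

Round 1: Y has alternatives sharing prefix '+ Y a'. Introduce Y': Y → + Y a Y'
  Add: Y' → +
  Add: Y' → ε

No remaining common prefixes — done.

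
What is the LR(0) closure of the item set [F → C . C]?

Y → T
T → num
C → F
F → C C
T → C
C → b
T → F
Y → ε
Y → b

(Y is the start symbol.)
To compute CLOSURE, for each item [A → α.Bβ] where B is a non-terminal, add [B → .γ] for all productions B → γ; repeat for the newly added items until nothing changes.

Start with: [F → C . C]
  [F → C . C] has the dot before C: add [C → . F], [C → . b]
  [C → . F] has the dot before F: add [F → . C C]
No further items can be added.

CLOSURE = { [C → . F], [C → . b], [F → . C C], [F → C . C] }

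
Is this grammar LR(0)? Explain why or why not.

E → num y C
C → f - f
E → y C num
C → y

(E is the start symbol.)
Augment with E' → E and build the canonical LR(0) collection (I0 = CLOSURE({[E' → . E]}), then GOTO on every symbol after a dot until no new states appear). It has 12 states:
  I0: { [E → . num y C], [E → . y C num], [E' → . E] }  — shift
  I1: { [E' → E .] }  — accept
  I2: { [E → num . y C] }  — shift
  I3: { [C → . f - f], [C → . y], [E → y . C num] }  — shift
  I4: { [E → y C . num] }  — shift
  I5: { [C → f . - f] }  — shift
  I6: { [C → y .] }  — reduce
  I7: { [C → f - . f] }  — shift
  I8: { [C → f - f .] }  — reduce
  I9: { [E → y C num .] }  — reduce
  I10: { [C → . f - f], [C → . y], [E → num y . C] }  — shift
  I11: { [E → num y C .] }  — reduce

Every state is either a pure shift/goto state or contains exactly one complete item and nothing to shift — no conflicts. The grammar is LR(0).

Answer: Yes, the grammar is LR(0)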